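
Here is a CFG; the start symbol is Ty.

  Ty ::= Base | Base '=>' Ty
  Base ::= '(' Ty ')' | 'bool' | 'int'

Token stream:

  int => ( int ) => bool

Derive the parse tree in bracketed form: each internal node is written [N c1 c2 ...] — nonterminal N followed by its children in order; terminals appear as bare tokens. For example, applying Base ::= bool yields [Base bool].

Ty
Base => Ty
int => Ty
int => Base => Ty
int => ( Ty ) => Ty
int => ( Base ) => Ty
int => ( int ) => Ty
int => ( int ) => Base
int => ( int ) => bool

[Ty [Base int] => [Ty [Base ( [Ty [Base int]] )] => [Ty [Base bool]]]]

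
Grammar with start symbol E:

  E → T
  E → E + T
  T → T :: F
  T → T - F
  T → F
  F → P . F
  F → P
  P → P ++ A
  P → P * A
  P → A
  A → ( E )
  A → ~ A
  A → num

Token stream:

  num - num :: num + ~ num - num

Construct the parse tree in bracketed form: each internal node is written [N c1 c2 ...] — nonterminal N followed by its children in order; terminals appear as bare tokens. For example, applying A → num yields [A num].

E
E + T
T + T
T :: F + T
T - F :: F + T
F - F :: F + T
P - F :: F + T
A - F :: F + T
num - F :: F + T
num - P :: F + T
num - A :: F + T
num - num :: F + T
num - num :: P + T
num - num :: A + T
num - num :: num + T
num - num :: num + T - F
num - num :: num + F - F
num - num :: num + P - F
num - num :: num + A - F
num - num :: num + ~ A - F
num - num :: num + ~ num - F
num - num :: num + ~ num - P
num - num :: num + ~ num - A
num - num :: num + ~ num - num

[E [E [T [T [T [F [P [A num]]]] - [F [P [A num]]]] :: [F [P [A num]]]]] + [T [T [F [P [A ~ [A num]]]]] - [F [P [A num]]]]]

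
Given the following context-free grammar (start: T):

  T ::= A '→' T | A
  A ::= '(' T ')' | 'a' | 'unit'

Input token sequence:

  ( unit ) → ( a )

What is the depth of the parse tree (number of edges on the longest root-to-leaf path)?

[T [A ( [T [A unit]] )] → [T [A ( [T [A a]] )]]]

5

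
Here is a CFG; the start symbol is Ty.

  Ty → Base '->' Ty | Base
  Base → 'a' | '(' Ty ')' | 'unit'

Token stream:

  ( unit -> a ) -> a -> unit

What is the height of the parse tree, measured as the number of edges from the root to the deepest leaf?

5

[Ty [Base ( [Ty [Base unit] -> [Ty [Base a]]] )] -> [Ty [Base a] -> [Ty [Base unit]]]]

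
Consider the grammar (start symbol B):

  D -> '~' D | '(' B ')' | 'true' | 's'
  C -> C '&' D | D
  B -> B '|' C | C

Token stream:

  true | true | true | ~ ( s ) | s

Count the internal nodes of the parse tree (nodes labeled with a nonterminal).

19

[B [B [B [B [B [C [D true]]] | [C [D true]]] | [C [D true]]] | [C [D ~ [D ( [B [C [D s]]] )]]]] | [C [D s]]]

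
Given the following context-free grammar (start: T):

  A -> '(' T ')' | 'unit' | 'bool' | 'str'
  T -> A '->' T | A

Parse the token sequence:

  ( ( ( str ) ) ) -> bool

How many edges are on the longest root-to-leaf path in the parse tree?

[T [A ( [T [A ( [T [A ( [T [A str]] )]] )]] )] -> [T [A bool]]]

8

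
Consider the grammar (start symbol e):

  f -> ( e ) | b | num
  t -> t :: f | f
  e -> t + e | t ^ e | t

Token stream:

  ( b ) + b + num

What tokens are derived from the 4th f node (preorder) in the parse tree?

num

[e [t [f ( [e [t [f b]]] )]] + [e [t [f b]] + [e [t [f num]]]]]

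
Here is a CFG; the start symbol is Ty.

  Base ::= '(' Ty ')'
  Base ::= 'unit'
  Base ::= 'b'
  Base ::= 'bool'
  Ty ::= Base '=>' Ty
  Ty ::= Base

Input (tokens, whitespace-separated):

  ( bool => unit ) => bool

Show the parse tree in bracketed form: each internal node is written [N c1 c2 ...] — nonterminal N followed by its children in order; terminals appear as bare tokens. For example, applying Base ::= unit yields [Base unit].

Ty
Base => Ty
( Ty ) => Ty
( Base => Ty ) => Ty
( bool => Ty ) => Ty
( bool => Base ) => Ty
( bool => unit ) => Ty
( bool => unit ) => Base
( bool => unit ) => bool

[Ty [Base ( [Ty [Base bool] => [Ty [Base unit]]] )] => [Ty [Base bool]]]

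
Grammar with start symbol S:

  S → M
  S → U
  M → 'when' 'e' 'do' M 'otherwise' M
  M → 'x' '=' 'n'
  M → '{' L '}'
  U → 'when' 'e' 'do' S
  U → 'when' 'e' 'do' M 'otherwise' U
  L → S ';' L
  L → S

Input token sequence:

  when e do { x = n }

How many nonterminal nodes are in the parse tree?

7

[S [U when e do [S [M { [L [S [M x = n]]] }]]]]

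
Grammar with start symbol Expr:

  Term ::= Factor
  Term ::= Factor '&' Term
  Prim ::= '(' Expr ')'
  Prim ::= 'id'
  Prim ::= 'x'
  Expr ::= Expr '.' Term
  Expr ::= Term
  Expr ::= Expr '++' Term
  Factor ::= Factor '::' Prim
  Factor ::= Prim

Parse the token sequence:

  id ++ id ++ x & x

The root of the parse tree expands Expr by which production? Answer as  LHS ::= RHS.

Expr ::= Expr '++' Term

[Expr [Expr [Expr [Term [Factor [Prim id]]]] ++ [Term [Factor [Prim id]]]] ++ [Term [Factor [Prim x]] & [Term [Factor [Prim x]]]]]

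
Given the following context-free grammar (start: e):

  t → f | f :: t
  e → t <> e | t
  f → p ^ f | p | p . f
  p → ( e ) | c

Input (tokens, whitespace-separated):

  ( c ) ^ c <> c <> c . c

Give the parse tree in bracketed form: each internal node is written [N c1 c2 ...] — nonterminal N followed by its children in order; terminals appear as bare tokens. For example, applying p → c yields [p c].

e
t <> e
f <> e
p ^ f <> e
( e ) ^ f <> e
( t ) ^ f <> e
( f ) ^ f <> e
( p ) ^ f <> e
( c ) ^ f <> e
( c ) ^ p <> e
( c ) ^ c <> e
( c ) ^ c <> t <> e
( c ) ^ c <> f <> e
( c ) ^ c <> p <> e
( c ) ^ c <> c <> e
( c ) ^ c <> c <> t
( c ) ^ c <> c <> f
( c ) ^ c <> c <> p . f
( c ) ^ c <> c <> c . f
( c ) ^ c <> c <> c . p
( c ) ^ c <> c <> c . c

[e [t [f [p ( [e [t [f [p c]]]] )] ^ [f [p c]]]] <> [e [t [f [p c]]] <> [e [t [f [p c] . [f [p c]]]]]]]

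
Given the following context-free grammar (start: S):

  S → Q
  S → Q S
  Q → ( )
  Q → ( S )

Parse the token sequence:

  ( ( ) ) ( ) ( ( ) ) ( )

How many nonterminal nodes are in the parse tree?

12

[S [Q ( [S [Q ( )]] )] [S [Q ( )] [S [Q ( [S [Q ( )]] )] [S [Q ( )]]]]]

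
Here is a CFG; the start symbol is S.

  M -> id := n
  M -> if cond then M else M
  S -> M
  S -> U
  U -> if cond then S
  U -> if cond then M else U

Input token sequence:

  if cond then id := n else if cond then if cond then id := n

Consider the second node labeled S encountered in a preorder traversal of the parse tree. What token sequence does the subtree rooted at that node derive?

if cond then id := n

[S [U if cond then [M id := n] else [U if cond then [S [U if cond then [S [M id := n]]]]]]]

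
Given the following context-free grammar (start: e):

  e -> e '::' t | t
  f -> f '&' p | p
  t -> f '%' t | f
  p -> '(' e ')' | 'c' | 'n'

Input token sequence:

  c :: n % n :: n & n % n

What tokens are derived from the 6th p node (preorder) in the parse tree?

n

[e [e [e [t [f [p c]]]] :: [t [f [p n]] % [t [f [p n]]]]] :: [t [f [f [p n]] & [p n]] % [t [f [p n]]]]]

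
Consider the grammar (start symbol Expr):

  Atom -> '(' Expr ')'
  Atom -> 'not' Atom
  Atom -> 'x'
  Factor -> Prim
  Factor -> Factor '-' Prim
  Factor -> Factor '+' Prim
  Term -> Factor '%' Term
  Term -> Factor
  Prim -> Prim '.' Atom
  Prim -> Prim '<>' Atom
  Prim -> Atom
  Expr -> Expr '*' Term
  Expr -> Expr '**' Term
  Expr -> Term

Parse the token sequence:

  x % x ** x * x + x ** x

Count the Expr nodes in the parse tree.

[Expr [Expr [Expr [Expr [Term [Factor [Prim [Atom x]]] % [Term [Factor [Prim [Atom x]]]]]] ** [Term [Factor [Prim [Atom x]]]]] * [Term [Factor [Factor [Prim [Atom x]]] + [Prim [Atom x]]]]] ** [Term [Factor [Prim [Atom x]]]]]

4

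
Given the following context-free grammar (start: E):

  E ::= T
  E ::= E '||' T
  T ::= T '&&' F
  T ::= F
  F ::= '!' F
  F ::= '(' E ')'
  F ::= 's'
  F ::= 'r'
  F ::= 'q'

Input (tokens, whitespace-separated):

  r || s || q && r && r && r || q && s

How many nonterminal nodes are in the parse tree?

[E [E [E [E [T [F r]]] || [T [F s]]] || [T [T [T [T [F q]] && [F r]] && [F r]] && [F r]]] || [T [T [F q]] && [F s]]]

20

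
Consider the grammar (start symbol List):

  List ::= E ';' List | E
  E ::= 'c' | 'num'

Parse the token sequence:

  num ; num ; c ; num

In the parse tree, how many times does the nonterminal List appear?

4

[List [E num] ; [List [E num] ; [List [E c] ; [List [E num]]]]]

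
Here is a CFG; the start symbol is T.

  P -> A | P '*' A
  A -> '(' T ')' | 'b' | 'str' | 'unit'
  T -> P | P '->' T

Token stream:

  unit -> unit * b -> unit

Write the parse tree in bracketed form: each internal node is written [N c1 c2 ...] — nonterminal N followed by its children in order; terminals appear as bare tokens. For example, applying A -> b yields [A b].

[T [P [A unit]] -> [T [P [P [A unit]] * [A b]] -> [T [P [A unit]]]]]

T
P -> T
A -> T
unit -> T
unit -> P -> T
unit -> P * A -> T
unit -> A * A -> T
unit -> unit * A -> T
unit -> unit * b -> T
unit -> unit * b -> P
unit -> unit * b -> A
unit -> unit * b -> unit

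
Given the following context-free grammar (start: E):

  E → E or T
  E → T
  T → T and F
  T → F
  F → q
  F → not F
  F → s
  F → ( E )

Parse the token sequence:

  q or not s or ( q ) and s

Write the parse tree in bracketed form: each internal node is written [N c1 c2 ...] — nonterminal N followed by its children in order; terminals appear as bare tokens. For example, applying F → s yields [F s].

[E [E [E [T [F q]]] or [T [F not [F s]]]] or [T [T [F ( [E [T [F q]]] )]] and [F s]]]

E
E or T
E or T or T
T or T or T
F or T or T
q or T or T
q or F or T
q or not F or T
q or not s or T
q or not s or T and F
q or not s or F and F
q or not s or ( E ) and F
q or not s or ( T ) and F
q or not s or ( F ) and F
q or not s or ( q ) and F
q or not s or ( q ) and s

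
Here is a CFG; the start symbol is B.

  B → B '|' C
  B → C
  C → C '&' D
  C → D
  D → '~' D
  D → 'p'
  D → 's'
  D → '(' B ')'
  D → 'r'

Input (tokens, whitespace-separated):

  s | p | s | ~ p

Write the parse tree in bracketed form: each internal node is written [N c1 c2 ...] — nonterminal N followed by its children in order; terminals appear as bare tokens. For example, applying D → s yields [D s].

[B [B [B [B [C [D s]]] | [C [D p]]] | [C [D s]]] | [C [D ~ [D p]]]]

B
B | C
B | C | C
B | C | C | C
C | C | C | C
D | C | C | C
s | C | C | C
s | D | C | C
s | p | C | C
s | p | D | C
s | p | s | C
s | p | s | D
s | p | s | ~ D
s | p | s | ~ p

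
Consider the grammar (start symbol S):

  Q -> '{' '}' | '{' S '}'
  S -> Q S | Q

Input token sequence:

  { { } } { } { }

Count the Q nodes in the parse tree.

4

[S [Q { [S [Q { }]] }] [S [Q { }] [S [Q { }]]]]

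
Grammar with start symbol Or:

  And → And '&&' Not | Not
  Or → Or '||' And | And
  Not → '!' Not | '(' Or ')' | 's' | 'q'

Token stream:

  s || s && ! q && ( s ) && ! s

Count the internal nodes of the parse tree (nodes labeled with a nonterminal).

17

[Or [Or [And [Not s]]] || [And [And [And [And [Not s]] && [Not ! [Not q]]] && [Not ( [Or [And [Not s]]] )]] && [Not ! [Not s]]]]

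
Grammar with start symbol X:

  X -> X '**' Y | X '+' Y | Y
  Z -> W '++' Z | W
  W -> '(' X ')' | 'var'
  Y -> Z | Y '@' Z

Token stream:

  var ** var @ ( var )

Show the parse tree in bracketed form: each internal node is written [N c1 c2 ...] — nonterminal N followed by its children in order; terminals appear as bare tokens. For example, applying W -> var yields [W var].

X
X ** Y
Y ** Y
Z ** Y
W ** Y
var ** Y
var ** Y @ Z
var ** Z @ Z
var ** W @ Z
var ** var @ Z
var ** var @ W
var ** var @ ( X )
var ** var @ ( Y )
var ** var @ ( Z )
var ** var @ ( W )
var ** var @ ( var )

[X [X [Y [Z [W var]]]] ** [Y [Y [Z [W var]]] @ [Z [W ( [X [Y [Z [W var]]]] )]]]]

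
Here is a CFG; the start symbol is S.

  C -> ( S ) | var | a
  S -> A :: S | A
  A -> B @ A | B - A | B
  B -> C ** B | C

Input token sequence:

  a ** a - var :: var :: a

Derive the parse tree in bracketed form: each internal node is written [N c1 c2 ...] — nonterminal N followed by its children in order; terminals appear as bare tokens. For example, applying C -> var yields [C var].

[S [A [B [C a] ** [B [C a]]] - [A [B [C var]]]] :: [S [A [B [C var]]] :: [S [A [B [C a]]]]]]

S
A :: S
B - A :: S
C ** B - A :: S
a ** B - A :: S
a ** C - A :: S
a ** a - A :: S
a ** a - B :: S
a ** a - C :: S
a ** a - var :: S
a ** a - var :: A :: S
a ** a - var :: B :: S
a ** a - var :: C :: S
a ** a - var :: var :: S
a ** a - var :: var :: A
a ** a - var :: var :: B
a ** a - var :: var :: C
a ** a - var :: var :: a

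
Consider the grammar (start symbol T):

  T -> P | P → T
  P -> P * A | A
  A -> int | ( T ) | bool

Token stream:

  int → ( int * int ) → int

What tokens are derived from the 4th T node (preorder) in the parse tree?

[T [P [A int]] → [T [P [A ( [T [P [P [A int]] * [A int]]] )]] → [T [P [A int]]]]]

int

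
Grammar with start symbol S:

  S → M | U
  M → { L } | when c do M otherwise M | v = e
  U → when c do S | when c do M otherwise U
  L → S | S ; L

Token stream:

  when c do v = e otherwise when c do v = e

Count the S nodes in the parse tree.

[S [U when c do [M v = e] otherwise [U when c do [S [M v = e]]]]]

2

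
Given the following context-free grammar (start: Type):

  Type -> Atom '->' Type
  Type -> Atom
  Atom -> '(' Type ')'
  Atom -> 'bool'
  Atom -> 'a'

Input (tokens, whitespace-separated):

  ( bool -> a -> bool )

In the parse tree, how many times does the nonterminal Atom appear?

[Type [Atom ( [Type [Atom bool] -> [Type [Atom a] -> [Type [Atom bool]]]] )]]

4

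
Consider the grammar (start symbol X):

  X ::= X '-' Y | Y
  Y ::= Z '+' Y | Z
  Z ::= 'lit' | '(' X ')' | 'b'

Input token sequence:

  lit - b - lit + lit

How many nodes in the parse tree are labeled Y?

[X [X [X [Y [Z lit]]] - [Y [Z b]]] - [Y [Z lit] + [Y [Z lit]]]]

4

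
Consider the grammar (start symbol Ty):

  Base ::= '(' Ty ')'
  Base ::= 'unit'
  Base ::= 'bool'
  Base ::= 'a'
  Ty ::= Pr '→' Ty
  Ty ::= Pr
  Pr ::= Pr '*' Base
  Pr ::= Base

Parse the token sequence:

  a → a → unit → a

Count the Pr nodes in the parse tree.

[Ty [Pr [Base a]] → [Ty [Pr [Base a]] → [Ty [Pr [Base unit]] → [Ty [Pr [Base a]]]]]]

4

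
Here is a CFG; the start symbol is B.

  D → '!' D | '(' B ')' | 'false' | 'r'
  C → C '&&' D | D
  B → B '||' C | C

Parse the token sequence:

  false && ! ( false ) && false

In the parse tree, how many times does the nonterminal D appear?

5

[B [C [C [C [D false]] && [D ! [D ( [B [C [D false]]] )]]] && [D false]]]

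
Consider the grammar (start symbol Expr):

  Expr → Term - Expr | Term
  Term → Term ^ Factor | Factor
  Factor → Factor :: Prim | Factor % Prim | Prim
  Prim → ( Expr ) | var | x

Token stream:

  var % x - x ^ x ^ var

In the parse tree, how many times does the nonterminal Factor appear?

[Expr [Term [Factor [Factor [Prim var]] % [Prim x]]] - [Expr [Term [Term [Term [Factor [Prim x]]] ^ [Factor [Prim x]]] ^ [Factor [Prim var]]]]]

5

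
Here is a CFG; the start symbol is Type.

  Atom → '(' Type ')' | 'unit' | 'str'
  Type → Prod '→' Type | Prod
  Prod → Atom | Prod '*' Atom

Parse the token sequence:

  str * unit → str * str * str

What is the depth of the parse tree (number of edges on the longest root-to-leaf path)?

6

[Type [Prod [Prod [Atom str]] * [Atom unit]] → [Type [Prod [Prod [Prod [Atom str]] * [Atom str]] * [Atom str]]]]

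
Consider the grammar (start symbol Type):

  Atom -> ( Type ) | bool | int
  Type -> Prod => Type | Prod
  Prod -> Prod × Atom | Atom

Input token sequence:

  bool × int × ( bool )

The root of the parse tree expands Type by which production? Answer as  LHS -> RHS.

[Type [Prod [Prod [Prod [Atom bool]] × [Atom int]] × [Atom ( [Type [Prod [Atom bool]]] )]]]

Type -> Prod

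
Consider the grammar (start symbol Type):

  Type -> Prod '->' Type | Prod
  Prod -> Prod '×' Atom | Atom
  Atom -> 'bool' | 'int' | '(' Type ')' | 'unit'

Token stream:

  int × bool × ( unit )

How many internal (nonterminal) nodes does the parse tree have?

[Type [Prod [Prod [Prod [Atom int]] × [Atom bool]] × [Atom ( [Type [Prod [Atom unit]]] )]]]

10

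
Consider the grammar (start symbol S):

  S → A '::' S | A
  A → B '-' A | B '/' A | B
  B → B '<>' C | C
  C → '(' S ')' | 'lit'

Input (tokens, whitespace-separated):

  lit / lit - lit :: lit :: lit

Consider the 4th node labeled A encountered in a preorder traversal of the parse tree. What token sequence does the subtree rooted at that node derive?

[S [A [B [C lit]] / [A [B [C lit]] - [A [B [C lit]]]]] :: [S [A [B [C lit]]] :: [S [A [B [C lit]]]]]]

lit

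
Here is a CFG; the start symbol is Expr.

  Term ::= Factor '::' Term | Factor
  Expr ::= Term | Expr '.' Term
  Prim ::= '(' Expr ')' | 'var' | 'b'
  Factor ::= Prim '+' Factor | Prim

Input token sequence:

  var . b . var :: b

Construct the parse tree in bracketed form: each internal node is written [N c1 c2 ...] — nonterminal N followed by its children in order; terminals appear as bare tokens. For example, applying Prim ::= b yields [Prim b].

[Expr [Expr [Expr [Term [Factor [Prim var]]]] . [Term [Factor [Prim b]]]] . [Term [Factor [Prim var]] :: [Term [Factor [Prim b]]]]]

Expr
Expr . Term
Expr . Term . Term
Term . Term . Term
Factor . Term . Term
Prim . Term . Term
var . Term . Term
var . Factor . Term
var . Prim . Term
var . b . Term
var . b . Factor :: Term
var . b . Prim :: Term
var . b . var :: Term
var . b . var :: Factor
var . b . var :: Prim
var . b . var :: b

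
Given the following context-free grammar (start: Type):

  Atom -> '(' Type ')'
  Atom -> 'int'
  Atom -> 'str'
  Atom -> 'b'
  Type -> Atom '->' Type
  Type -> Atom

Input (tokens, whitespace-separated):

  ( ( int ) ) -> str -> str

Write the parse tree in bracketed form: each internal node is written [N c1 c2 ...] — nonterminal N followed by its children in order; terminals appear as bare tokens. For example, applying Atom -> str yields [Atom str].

[Type [Atom ( [Type [Atom ( [Type [Atom int]] )]] )] -> [Type [Atom str] -> [Type [Atom str]]]]

Type
Atom -> Type
( Type ) -> Type
( Atom ) -> Type
( ( Type ) ) -> Type
( ( Atom ) ) -> Type
( ( int ) ) -> Type
( ( int ) ) -> Atom -> Type
( ( int ) ) -> str -> Type
( ( int ) ) -> str -> Atom
( ( int ) ) -> str -> str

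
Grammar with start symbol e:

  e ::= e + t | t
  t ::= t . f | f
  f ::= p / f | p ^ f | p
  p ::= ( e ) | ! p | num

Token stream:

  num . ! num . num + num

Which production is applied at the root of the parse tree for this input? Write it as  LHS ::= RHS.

e ::= e + t

[e [e [t [t [t [f [p num]]] . [f [p ! [p num]]]] . [f [p num]]]] + [t [f [p num]]]]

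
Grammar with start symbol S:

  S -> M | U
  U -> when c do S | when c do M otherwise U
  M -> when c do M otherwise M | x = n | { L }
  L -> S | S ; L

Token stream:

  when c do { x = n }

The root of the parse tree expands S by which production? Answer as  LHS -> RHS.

S -> U

[S [U when c do [S [M { [L [S [M x = n]]] }]]]]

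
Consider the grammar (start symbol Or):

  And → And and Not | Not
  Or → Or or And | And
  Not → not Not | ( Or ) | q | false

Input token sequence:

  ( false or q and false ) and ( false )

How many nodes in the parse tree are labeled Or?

4

[Or [And [And [Not ( [Or [Or [And [Not false]]] or [And [And [Not q]] and [Not false]]] )]] and [Not ( [Or [And [Not false]]] )]]]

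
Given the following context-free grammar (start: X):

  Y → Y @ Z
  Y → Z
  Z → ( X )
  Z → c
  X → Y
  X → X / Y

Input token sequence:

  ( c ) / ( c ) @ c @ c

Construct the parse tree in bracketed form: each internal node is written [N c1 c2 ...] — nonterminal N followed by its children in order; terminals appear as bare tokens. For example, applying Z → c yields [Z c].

[X [X [Y [Z ( [X [Y [Z c]]] )]]] / [Y [Y [Y [Z ( [X [Y [Z c]]] )]] @ [Z c]] @ [Z c]]]

X
X / Y
Y / Y
Z / Y
( X ) / Y
( Y ) / Y
( Z ) / Y
( c ) / Y
( c ) / Y @ Z
( c ) / Y @ Z @ Z
( c ) / Z @ Z @ Z
( c ) / ( X ) @ Z @ Z
( c ) / ( Y ) @ Z @ Z
( c ) / ( Z ) @ Z @ Z
( c ) / ( c ) @ Z @ Z
( c ) / ( c ) @ c @ Z
( c ) / ( c ) @ c @ c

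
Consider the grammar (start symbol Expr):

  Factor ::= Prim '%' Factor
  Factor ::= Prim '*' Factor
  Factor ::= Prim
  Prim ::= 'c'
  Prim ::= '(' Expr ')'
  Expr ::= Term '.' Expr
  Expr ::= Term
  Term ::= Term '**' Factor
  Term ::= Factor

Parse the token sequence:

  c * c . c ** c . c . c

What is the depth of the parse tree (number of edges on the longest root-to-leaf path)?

7

[Expr [Term [Factor [Prim c] * [Factor [Prim c]]]] . [Expr [Term [Term [Factor [Prim c]]] ** [Factor [Prim c]]] . [Expr [Term [Factor [Prim c]]] . [Expr [Term [Factor [Prim c]]]]]]]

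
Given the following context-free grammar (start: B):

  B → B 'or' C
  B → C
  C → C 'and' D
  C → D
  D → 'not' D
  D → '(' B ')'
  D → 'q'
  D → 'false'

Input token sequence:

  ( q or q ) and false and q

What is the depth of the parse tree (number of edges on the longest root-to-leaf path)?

[B [C [C [C [D ( [B [B [C [D q]]] or [C [D q]]] )]] and [D false]] and [D q]]]

9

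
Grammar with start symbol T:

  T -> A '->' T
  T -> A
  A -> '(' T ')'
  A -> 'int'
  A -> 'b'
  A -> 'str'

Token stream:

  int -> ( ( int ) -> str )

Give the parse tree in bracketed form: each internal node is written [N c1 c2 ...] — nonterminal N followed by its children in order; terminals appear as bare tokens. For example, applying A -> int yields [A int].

[T [A int] -> [T [A ( [T [A ( [T [A int]] )] -> [T [A str]]] )]]]

T
A -> T
int -> T
int -> A
int -> ( T )
int -> ( A -> T )
int -> ( ( T ) -> T )
int -> ( ( A ) -> T )
int -> ( ( int ) -> T )
int -> ( ( int ) -> A )
int -> ( ( int ) -> str )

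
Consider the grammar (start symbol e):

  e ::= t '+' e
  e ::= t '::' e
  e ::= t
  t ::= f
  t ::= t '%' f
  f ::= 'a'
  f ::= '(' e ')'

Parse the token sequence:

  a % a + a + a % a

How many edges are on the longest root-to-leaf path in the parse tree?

[e [t [t [f a]] % [f a]] + [e [t [f a]] + [e [t [t [f a]] % [f a]]]]]

6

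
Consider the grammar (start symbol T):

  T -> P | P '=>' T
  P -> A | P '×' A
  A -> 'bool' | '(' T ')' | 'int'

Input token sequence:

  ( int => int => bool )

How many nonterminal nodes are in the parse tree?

12

[T [P [A ( [T [P [A int]] => [T [P [A int]] => [T [P [A bool]]]]] )]]]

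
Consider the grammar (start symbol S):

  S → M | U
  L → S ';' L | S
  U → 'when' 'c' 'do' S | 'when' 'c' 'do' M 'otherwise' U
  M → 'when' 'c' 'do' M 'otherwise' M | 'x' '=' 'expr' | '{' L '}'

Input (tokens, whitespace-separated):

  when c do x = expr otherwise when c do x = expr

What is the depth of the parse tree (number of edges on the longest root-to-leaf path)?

[S [U when c do [M x = expr] otherwise [U when c do [S [M x = expr]]]]]

5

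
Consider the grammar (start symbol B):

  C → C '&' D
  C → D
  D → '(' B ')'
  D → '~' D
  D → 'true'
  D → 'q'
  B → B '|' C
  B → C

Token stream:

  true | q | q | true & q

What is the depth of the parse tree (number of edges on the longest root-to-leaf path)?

6

[B [B [B [B [C [D true]]] | [C [D q]]] | [C [D q]]] | [C [C [D true]] & [D q]]]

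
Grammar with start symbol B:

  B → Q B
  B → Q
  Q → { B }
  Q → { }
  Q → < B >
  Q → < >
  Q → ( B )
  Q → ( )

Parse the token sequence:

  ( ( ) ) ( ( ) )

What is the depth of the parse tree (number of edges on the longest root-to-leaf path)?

[B [Q ( [B [Q ( )]] )] [B [Q ( [B [Q ( )]] )]]]

5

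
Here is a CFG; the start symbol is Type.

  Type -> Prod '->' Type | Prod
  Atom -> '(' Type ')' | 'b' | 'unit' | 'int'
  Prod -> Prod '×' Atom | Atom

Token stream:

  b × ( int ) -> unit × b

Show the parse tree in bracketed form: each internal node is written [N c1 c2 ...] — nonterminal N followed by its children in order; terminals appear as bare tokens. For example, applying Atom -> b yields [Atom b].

Type
Prod -> Type
Prod × Atom -> Type
Atom × Atom -> Type
b × Atom -> Type
b × ( Type ) -> Type
b × ( Prod ) -> Type
b × ( Atom ) -> Type
b × ( int ) -> Type
b × ( int ) -> Prod
b × ( int ) -> Prod × Atom
b × ( int ) -> Atom × Atom
b × ( int ) -> unit × Atom
b × ( int ) -> unit × b

[Type [Prod [Prod [Atom b]] × [Atom ( [Type [Prod [Atom int]]] )]] -> [Type [Prod [Prod [Atom unit]] × [Atom b]]]]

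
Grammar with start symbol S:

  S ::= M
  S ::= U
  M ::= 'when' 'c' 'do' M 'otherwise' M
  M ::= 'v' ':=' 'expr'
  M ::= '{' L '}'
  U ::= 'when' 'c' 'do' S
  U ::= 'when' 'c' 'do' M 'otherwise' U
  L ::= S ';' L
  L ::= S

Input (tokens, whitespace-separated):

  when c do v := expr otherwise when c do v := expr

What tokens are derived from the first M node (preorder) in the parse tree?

v := expr

[S [U when c do [M v := expr] otherwise [U when c do [S [M v := expr]]]]]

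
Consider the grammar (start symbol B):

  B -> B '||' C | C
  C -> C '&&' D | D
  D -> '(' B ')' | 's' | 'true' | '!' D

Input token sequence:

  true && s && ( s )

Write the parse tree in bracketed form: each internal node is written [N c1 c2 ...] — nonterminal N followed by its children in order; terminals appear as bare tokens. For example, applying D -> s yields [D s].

[B [C [C [C [D true]] && [D s]] && [D ( [B [C [D s]]] )]]]

B
C
C && D
C && D && D
D && D && D
true && D && D
true && s && D
true && s && ( B )
true && s && ( C )
true && s && ( D )
true && s && ( s )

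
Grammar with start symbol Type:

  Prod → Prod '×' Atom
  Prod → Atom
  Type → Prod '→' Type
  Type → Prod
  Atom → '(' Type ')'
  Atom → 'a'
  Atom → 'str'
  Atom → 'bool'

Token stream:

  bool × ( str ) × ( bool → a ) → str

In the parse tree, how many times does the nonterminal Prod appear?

[Type [Prod [Prod [Prod [Atom bool]] × [Atom ( [Type [Prod [Atom str]]] )]] × [Atom ( [Type [Prod [Atom bool]] → [Type [Prod [Atom a]]]] )]] → [Type [Prod [Atom str]]]]

7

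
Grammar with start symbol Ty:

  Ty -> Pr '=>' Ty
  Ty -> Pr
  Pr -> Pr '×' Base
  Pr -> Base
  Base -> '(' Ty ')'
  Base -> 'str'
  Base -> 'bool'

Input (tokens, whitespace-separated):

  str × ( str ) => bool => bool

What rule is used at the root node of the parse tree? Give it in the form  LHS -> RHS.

[Ty [Pr [Pr [Base str]] × [Base ( [Ty [Pr [Base str]]] )]] => [Ty [Pr [Base bool]] => [Ty [Pr [Base bool]]]]]

Ty -> Pr '=>' Ty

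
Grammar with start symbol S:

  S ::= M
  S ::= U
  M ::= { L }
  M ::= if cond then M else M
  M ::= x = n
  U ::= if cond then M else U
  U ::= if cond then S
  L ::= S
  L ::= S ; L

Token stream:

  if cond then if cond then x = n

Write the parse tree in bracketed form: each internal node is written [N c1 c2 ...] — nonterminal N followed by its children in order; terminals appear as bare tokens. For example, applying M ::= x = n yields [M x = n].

[S [U if cond then [S [U if cond then [S [M x = n]]]]]]

S
U
if cond then S
if cond then U
if cond then if cond then S
if cond then if cond then M
if cond then if cond then x = n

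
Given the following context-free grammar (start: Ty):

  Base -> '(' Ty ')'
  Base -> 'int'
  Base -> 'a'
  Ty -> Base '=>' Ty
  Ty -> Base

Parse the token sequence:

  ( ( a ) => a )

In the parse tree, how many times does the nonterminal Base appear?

4

[Ty [Base ( [Ty [Base ( [Ty [Base a]] )] => [Ty [Base a]]] )]]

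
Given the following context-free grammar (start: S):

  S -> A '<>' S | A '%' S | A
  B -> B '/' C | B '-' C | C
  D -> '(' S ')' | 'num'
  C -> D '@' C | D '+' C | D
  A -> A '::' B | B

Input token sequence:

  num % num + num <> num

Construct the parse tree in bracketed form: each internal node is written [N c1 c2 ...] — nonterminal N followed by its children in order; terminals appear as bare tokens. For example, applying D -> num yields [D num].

[S [A [B [C [D num]]]] % [S [A [B [C [D num] + [C [D num]]]]] <> [S [A [B [C [D num]]]]]]]

S
A % S
B % S
C % S
D % S
num % S
num % A <> S
num % B <> S
num % C <> S
num % D + C <> S
num % num + C <> S
num % num + D <> S
num % num + num <> S
num % num + num <> A
num % num + num <> B
num % num + num <> C
num % num + num <> D
num % num + num <> num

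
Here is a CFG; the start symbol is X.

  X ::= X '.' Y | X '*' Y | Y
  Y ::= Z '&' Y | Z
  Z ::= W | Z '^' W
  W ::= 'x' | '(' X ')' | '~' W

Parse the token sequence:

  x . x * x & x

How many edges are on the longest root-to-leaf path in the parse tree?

[X [X [X [Y [Z [W x]]]] . [Y [Z [W x]]]] * [Y [Z [W x]] & [Y [Z [W x]]]]]

6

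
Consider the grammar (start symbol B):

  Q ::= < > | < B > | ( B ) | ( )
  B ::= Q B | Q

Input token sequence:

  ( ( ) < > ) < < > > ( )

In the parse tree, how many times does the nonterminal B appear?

[B [Q ( [B [Q ( )] [B [Q < >]]] )] [B [Q < [B [Q < >]] >] [B [Q ( )]]]]

6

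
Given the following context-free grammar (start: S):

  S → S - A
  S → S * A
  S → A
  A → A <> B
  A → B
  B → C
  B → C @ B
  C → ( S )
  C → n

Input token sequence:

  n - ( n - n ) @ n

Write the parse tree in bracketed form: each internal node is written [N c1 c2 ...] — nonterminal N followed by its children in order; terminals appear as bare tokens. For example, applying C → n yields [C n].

S
S - A
A - A
B - A
C - A
n - A
n - B
n - C @ B
n - ( S ) @ B
n - ( S - A ) @ B
n - ( A - A ) @ B
n - ( B - A ) @ B
n - ( C - A ) @ B
n - ( n - A ) @ B
n - ( n - B ) @ B
n - ( n - C ) @ B
n - ( n - n ) @ B
n - ( n - n ) @ C
n - ( n - n ) @ n

[S [S [A [B [C n]]]] - [A [B [C ( [S [S [A [B [C n]]]] - [A [B [C n]]]] )] @ [B [C n]]]]]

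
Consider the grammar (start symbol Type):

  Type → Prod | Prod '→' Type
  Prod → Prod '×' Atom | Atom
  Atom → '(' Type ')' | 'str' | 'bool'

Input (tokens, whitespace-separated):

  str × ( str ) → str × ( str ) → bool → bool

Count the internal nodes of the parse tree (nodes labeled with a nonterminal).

22

[Type [Prod [Prod [Atom str]] × [Atom ( [Type [Prod [Atom str]]] )]] → [Type [Prod [Prod [Atom str]] × [Atom ( [Type [Prod [Atom str]]] )]] → [Type [Prod [Atom bool]] → [Type [Prod [Atom bool]]]]]]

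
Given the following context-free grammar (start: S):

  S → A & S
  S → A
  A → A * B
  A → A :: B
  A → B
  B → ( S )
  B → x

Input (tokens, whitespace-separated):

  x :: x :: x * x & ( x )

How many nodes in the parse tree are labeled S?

3

[S [A [A [A [A [B x]] :: [B x]] :: [B x]] * [B x]] & [S [A [B ( [S [A [B x]]] )]]]]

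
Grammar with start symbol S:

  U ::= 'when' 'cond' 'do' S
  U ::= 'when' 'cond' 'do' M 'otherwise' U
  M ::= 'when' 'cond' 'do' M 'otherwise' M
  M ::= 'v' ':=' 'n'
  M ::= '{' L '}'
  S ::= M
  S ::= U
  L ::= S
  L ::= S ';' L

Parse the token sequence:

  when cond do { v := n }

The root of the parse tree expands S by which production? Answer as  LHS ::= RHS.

S ::= U

[S [U when cond do [S [M { [L [S [M v := n]]] }]]]]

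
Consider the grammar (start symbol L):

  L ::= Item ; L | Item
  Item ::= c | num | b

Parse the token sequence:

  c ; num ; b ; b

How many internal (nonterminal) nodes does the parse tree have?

[L [Item c] ; [L [Item num] ; [L [Item b] ; [L [Item b]]]]]

8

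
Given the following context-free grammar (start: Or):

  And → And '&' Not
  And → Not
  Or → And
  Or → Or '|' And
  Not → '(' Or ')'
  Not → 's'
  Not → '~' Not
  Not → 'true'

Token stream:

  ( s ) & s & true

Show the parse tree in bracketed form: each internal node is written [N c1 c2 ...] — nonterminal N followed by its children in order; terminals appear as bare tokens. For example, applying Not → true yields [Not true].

[Or [And [And [And [Not ( [Or [And [Not s]]] )]] & [Not s]] & [Not true]]]

Or
And
And & Not
And & Not & Not
Not & Not & Not
( Or ) & Not & Not
( And ) & Not & Not
( Not ) & Not & Not
( s ) & Not & Not
( s ) & s & Not
( s ) & s & true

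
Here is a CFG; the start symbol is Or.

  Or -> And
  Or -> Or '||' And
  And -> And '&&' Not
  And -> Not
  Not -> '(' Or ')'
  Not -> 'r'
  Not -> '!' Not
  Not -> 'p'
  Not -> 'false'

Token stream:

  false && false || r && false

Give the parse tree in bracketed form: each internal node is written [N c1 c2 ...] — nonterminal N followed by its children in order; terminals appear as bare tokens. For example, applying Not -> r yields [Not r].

Or
Or || And
And || And
And && Not || And
Not && Not || And
false && Not || And
false && false || And
false && false || And && Not
false && false || Not && Not
false && false || r && Not
false && false || r && false

[Or [Or [And [And [Not false]] && [Not false]]] || [And [And [Not r]] && [Not false]]]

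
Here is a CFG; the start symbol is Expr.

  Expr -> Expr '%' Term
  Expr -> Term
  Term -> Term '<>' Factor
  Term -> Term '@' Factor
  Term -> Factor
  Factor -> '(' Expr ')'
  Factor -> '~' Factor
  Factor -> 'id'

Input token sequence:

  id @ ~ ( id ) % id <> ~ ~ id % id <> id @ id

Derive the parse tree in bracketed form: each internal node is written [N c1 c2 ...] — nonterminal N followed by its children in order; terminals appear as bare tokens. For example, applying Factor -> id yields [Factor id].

[Expr [Expr [Expr [Term [Term [Factor id]] @ [Factor ~ [Factor ( [Expr [Term [Factor id]]] )]]]] % [Term [Term [Factor id]] <> [Factor ~ [Factor ~ [Factor id]]]]] % [Term [Term [Term [Factor id]] <> [Factor id]] @ [Factor id]]]

Expr
Expr % Term
Expr % Term % Term
Term % Term % Term
Term @ Factor % Term % Term
Factor @ Factor % Term % Term
id @ Factor % Term % Term
id @ ~ Factor % Term % Term
id @ ~ ( Expr ) % Term % Term
id @ ~ ( Term ) % Term % Term
id @ ~ ( Factor ) % Term % Term
id @ ~ ( id ) % Term % Term
id @ ~ ( id ) % Term <> Factor % Term
id @ ~ ( id ) % Factor <> Factor % Term
id @ ~ ( id ) % id <> Factor % Term
id @ ~ ( id ) % id <> ~ Factor % Term
id @ ~ ( id ) % id <> ~ ~ Factor % Term
id @ ~ ( id ) % id <> ~ ~ id % Term
id @ ~ ( id ) % id <> ~ ~ id % Term @ Factor
id @ ~ ( id ) % id <> ~ ~ id % Term <> Factor @ Factor
id @ ~ ( id ) % id <> ~ ~ id % Factor <> Factor @ Factor
id @ ~ ( id ) % id <> ~ ~ id % id <> Factor @ Factor
id @ ~ ( id ) % id <> ~ ~ id % id <> id @ Factor
id @ ~ ( id ) % id <> ~ ~ id % id <> id @ id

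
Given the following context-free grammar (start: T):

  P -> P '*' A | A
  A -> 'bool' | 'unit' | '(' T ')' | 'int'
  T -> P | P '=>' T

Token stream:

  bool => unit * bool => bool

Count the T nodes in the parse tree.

[T [P [A bool]] => [T [P [P [A unit]] * [A bool]] => [T [P [A bool]]]]]

3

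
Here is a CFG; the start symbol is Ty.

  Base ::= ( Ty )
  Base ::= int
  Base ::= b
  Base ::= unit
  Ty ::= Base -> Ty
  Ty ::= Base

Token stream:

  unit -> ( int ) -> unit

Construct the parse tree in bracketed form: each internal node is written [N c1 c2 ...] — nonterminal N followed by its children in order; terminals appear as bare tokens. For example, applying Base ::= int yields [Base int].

Ty
Base -> Ty
unit -> Ty
unit -> Base -> Ty
unit -> ( Ty ) -> Ty
unit -> ( Base ) -> Ty
unit -> ( int ) -> Ty
unit -> ( int ) -> Base
unit -> ( int ) -> unit

[Ty [Base unit] -> [Ty [Base ( [Ty [Base int]] )] -> [Ty [Base unit]]]]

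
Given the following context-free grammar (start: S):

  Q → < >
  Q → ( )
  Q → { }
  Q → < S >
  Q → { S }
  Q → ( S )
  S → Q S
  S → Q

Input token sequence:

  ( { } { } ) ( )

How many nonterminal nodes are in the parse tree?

8

[S [Q ( [S [Q { }] [S [Q { }]]] )] [S [Q ( )]]]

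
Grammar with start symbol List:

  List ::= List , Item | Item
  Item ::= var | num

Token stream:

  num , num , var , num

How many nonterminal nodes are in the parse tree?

8

[List [List [List [List [Item num]] , [Item num]] , [Item var]] , [Item num]]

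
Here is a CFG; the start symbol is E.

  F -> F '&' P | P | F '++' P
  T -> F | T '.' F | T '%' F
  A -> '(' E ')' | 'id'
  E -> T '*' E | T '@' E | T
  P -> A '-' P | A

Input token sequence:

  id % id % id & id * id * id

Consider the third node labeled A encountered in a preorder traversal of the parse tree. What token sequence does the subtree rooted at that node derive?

[E [T [T [T [F [P [A id]]]] % [F [P [A id]]]] % [F [F [P [A id]]] & [P [A id]]]] * [E [T [F [P [A id]]]] * [E [T [F [P [A id]]]]]]]

id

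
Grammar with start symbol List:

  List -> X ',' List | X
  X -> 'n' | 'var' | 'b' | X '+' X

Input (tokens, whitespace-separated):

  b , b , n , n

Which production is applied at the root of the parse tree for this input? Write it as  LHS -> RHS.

[List [X b] , [List [X b] , [List [X n] , [List [X n]]]]]

List -> X ',' List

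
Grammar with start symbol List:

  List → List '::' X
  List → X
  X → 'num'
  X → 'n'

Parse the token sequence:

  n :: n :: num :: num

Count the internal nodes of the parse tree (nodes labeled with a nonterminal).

8

[List [List [List [List [X n]] :: [X n]] :: [X num]] :: [X num]]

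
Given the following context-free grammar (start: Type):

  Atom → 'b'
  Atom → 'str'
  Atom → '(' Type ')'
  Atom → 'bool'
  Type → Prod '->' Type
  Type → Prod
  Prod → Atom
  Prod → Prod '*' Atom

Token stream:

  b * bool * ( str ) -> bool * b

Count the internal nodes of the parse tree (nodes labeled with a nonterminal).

[Type [Prod [Prod [Prod [Atom b]] * [Atom bool]] * [Atom ( [Type [Prod [Atom str]]] )]] -> [Type [Prod [Prod [Atom bool]] * [Atom b]]]]

15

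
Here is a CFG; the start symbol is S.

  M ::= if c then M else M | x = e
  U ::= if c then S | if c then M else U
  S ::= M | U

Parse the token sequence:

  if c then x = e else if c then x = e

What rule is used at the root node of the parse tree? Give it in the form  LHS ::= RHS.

S ::= U

[S [U if c then [M x = e] else [U if c then [S [M x = e]]]]]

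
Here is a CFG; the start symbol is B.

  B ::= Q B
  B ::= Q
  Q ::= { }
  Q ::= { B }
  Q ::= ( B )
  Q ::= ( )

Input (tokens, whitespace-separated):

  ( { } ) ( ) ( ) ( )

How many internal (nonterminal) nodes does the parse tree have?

10

[B [Q ( [B [Q { }]] )] [B [Q ( )] [B [Q ( )] [B [Q ( )]]]]]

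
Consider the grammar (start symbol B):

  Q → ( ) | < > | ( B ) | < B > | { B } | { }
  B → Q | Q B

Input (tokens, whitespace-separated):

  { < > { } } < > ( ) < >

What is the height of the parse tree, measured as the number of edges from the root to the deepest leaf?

5

[B [Q { [B [Q < >] [B [Q { }]]] }] [B [Q < >] [B [Q ( )] [B [Q < >]]]]]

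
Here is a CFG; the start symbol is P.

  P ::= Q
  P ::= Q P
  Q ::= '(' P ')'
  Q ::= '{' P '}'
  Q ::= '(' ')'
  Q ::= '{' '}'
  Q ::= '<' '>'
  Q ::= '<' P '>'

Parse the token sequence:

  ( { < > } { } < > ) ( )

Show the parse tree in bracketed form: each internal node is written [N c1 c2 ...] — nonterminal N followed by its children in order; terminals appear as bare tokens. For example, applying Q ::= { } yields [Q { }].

[P [Q ( [P [Q { [P [Q < >]] }] [P [Q { }] [P [Q < >]]]] )] [P [Q ( )]]]

P
Q P
( P ) P
( Q P ) P
( { P } P ) P
( { Q } P ) P
( { < > } P ) P
( { < > } Q P ) P
( { < > } { } P ) P
( { < > } { } Q ) P
( { < > } { } < > ) P
( { < > } { } < > ) Q
( { < > } { } < > ) ( )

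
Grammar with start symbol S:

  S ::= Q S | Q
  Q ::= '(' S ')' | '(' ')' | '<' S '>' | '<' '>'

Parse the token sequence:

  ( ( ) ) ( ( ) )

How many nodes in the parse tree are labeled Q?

4

[S [Q ( [S [Q ( )]] )] [S [Q ( [S [Q ( )]] )]]]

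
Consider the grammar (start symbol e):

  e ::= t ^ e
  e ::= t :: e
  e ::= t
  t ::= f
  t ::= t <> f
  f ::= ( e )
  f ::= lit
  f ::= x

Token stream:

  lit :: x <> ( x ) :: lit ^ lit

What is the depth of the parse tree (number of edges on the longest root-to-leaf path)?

7

[e [t [f lit]] :: [e [t [t [f x]] <> [f ( [e [t [f x]]] )]] :: [e [t [f lit]] ^ [e [t [f lit]]]]]]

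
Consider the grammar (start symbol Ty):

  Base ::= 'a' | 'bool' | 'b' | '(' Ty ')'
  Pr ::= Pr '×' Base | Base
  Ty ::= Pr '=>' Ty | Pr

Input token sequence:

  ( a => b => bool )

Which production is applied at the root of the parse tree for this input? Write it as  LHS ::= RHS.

[Ty [Pr [Base ( [Ty [Pr [Base a]] => [Ty [Pr [Base b]] => [Ty [Pr [Base bool]]]]] )]]]

Ty ::= Pr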